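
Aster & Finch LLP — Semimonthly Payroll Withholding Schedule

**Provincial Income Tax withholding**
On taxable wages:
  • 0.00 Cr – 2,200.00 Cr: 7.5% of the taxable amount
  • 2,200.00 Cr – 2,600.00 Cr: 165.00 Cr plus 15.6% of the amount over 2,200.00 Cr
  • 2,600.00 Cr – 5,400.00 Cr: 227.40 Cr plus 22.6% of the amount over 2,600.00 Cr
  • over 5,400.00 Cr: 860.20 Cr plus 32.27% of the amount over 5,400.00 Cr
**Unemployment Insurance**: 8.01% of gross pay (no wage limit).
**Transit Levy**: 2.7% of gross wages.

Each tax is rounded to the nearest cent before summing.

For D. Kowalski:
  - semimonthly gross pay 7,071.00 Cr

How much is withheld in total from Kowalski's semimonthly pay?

Provincial Income Tax: taxable = 7,071.00 Cr
  860.20 Cr + 32.27% × (7,071.00 Cr − 5,400.00 Cr) = 860.20 Cr + 32.27% × 1,671.00 Cr = 1,399.43 Cr
Unemployment Insurance: 8.01% × 7,071.00 Cr = 566.39 Cr
Transit Levy: 2.7% × 7,071.00 Cr = 190.92 Cr
Total: 1,399.43 Cr + 566.39 Cr + 190.92 Cr = 2,156.74 Cr

2,156.74 Cr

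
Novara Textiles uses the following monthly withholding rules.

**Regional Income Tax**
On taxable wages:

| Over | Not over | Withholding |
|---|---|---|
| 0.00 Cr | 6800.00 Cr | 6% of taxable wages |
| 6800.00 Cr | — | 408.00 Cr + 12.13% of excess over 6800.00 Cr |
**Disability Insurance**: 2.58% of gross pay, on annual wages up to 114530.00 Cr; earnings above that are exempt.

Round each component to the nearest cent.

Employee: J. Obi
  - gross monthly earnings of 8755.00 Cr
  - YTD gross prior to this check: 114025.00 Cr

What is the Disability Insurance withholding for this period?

13.03 Cr

Disability Insurance: cap 114530.00 Cr − YTD 114025.00 Cr = 505.00 Cr subject; 2.58% × 505.00 Cr = 13.03 Cr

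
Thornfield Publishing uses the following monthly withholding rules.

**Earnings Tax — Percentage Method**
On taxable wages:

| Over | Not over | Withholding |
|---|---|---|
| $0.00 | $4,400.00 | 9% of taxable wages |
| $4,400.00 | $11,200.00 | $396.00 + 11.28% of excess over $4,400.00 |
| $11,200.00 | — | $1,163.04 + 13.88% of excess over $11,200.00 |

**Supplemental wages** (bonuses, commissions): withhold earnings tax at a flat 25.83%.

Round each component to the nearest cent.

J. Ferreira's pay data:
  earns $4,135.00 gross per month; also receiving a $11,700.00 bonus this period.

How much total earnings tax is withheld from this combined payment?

Earnings Tax: taxable = $4,135.00
  9% × $4,135.00 = $372.15
Supplemental (25.83% flat on bonus): 25.83% × $11,700.00 = $3,022.11
Total earnings tax: $372.15 + $3,022.11 = $3,394.26

$3,394.26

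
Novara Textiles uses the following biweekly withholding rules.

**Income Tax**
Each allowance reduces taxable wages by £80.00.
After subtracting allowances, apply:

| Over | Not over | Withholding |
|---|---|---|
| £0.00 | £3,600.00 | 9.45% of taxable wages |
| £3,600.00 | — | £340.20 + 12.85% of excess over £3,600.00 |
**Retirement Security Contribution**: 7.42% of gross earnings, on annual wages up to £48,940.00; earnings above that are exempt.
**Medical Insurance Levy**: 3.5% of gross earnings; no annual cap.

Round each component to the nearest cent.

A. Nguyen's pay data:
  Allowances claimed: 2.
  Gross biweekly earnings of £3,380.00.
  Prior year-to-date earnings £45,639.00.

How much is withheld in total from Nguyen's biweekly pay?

£667.52

Income Tax: taxable = £3,380.00 − 2×£80.00 = £3,220.00
  9.45% × £3,220.00 = £304.29
Retirement Security Contribution: cap £48,940.00 − YTD £45,639.00 = £3,301.00 subject; 7.42% × £3,301.00 = £244.93
Medical Insurance Levy: 3.5% × £3,380.00 = £118.30
Total: £304.29 + £244.93 + £118.30 = £667.52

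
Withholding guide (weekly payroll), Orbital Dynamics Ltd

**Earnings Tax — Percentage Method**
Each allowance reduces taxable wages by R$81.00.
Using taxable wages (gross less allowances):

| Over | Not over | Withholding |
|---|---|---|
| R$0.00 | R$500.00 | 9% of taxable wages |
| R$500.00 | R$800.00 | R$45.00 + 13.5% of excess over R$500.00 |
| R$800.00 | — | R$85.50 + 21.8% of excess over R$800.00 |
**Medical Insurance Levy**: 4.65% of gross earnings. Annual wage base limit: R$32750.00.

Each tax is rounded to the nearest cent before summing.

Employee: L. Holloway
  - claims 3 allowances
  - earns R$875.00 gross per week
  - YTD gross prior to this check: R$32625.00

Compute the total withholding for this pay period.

Earnings Tax: taxable = R$875.00 − 3×R$81.00 = R$632.00
  R$45.00 + 13.5% × (R$632.00 − R$500.00) = R$45.00 + 13.5% × R$132.00 = R$62.82
Medical Insurance Levy: cap R$32750.00 − YTD R$32625.00 = R$125.00 subject; 4.65% × R$125.00 = R$5.81
Total: R$62.82 + R$5.81 = R$68.63

R$68.63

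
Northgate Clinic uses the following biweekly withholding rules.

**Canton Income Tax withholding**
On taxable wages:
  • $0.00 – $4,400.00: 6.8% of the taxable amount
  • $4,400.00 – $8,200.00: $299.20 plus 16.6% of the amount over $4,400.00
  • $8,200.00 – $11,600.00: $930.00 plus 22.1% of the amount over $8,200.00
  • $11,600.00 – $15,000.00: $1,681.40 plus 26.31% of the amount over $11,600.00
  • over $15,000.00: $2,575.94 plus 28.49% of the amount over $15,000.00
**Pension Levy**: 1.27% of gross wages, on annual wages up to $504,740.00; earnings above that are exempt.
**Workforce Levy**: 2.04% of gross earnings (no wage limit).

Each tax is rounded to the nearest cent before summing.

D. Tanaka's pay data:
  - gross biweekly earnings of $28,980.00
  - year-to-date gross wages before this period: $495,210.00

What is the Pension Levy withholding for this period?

Pension Levy: cap $504,740.00 − YTD $495,210.00 = $9,530.00 subject; 1.27% × $9,530.00 = $121.03

$121.03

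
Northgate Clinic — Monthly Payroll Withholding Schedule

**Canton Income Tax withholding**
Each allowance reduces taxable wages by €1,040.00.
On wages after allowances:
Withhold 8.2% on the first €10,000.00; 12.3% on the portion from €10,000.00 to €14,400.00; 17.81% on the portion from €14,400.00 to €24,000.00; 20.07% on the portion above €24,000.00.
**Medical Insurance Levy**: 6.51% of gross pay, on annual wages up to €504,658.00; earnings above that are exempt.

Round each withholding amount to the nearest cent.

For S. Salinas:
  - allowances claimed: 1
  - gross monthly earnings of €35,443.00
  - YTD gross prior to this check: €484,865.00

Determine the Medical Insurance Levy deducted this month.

Medical Insurance Levy: cap €504,658.00 − YTD €484,865.00 = €19,793.00 subject; 6.51% × €19,793.00 = €1,288.52

€1,288.52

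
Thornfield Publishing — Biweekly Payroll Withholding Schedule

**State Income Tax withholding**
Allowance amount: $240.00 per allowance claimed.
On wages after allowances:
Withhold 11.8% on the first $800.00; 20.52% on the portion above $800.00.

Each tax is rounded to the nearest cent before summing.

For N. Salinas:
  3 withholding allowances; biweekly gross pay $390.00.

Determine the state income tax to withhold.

State Income Tax: taxable = $390.00 − 3×$240.00 = $-330.00
  Taxable ≤ 0 → $0.00

$0.00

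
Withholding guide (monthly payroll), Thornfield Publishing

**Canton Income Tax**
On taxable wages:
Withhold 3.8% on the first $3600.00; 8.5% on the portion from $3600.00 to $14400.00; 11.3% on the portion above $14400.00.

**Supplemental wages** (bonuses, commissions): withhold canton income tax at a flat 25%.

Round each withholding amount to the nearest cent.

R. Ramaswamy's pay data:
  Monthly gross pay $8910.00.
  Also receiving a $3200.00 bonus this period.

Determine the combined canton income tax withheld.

$1388.15

Canton Income Tax: taxable = $8910.00
  $136.80 + 8.5% × ($8910.00 − $3600.00) = $136.80 + 8.5% × $5310.00 = $588.15
Supplemental (25% flat on bonus): 25% × $3200.00 = $800.00
Total canton income tax: $588.15 + $800.00 = $1388.15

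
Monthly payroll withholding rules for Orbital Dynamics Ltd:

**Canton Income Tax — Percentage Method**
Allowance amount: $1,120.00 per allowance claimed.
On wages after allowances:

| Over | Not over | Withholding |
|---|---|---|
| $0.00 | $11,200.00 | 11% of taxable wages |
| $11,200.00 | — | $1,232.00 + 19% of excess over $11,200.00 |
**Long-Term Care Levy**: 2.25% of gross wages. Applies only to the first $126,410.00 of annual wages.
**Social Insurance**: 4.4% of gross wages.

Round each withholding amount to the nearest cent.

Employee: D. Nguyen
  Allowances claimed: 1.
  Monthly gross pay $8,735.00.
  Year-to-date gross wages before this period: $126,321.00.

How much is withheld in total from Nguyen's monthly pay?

$1,223.99

Canton Income Tax: taxable = $8,735.00 − 1×$1,120.00 = $7,615.00
  11% × $7,615.00 = $837.65
Long-Term Care Levy: cap $126,410.00 − YTD $126,321.00 = $89.00 subject; 2.25% × $89.00 = $2.00
Social Insurance: 4.4% × $8,735.00 = $384.34
Total: $837.65 + $2.00 + $384.34 = $1,223.99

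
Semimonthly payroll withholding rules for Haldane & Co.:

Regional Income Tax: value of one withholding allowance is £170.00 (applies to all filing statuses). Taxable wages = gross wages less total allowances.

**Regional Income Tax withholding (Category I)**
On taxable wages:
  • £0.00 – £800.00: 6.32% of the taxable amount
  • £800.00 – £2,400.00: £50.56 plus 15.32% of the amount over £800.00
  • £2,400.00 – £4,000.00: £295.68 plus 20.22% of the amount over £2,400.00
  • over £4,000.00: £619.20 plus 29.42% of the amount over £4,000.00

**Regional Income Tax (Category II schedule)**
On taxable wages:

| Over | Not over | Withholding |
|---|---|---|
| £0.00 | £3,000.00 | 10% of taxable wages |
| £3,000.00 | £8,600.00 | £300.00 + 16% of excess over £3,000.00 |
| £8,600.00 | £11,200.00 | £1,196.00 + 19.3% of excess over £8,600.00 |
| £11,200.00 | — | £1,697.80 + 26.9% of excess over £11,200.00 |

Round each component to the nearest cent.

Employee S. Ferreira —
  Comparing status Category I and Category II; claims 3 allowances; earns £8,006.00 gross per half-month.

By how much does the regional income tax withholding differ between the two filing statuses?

£628.36

Regional Income Tax (Category I): taxable = £8,006.00 − 3×£170.00 = £7,496.00
  £619.20 + 29.42% × (£7,496.00 − £4,000.00) = £619.20 + 29.42% × £3,496.00 = £1,647.72
Regional Income Tax (Category II): taxable = £8,006.00 − 3×£170.00 = £7,496.00
  £300.00 + 16% × (£7,496.00 − £3,000.00) = £300.00 + 16% × £4,496.00 = £1,019.36
Difference: |£1,647.72 − £1,019.36| = £628.36 (higher under Category I)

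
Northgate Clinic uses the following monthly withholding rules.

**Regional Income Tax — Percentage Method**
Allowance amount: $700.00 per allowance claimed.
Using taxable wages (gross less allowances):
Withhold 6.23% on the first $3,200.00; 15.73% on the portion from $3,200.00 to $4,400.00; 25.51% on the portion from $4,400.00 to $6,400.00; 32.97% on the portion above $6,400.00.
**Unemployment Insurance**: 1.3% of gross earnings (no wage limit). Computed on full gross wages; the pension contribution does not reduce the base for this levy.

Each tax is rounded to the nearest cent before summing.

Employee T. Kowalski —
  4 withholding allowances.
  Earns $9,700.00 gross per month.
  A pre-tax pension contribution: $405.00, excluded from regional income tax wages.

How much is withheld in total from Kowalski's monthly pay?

Regional Income Tax: taxable = $9,700.00 − $405.00 − 4×$700.00 = $6,495.00
  $898.32 + 32.97% × ($6,495.00 − $6,400.00) = $898.32 + 32.97% × $95.00 = $929.64
Unemployment Insurance: 1.3% × $9,700.00 = $126.10
Total: $929.64 + $126.10 = $1,055.74

$1,055.74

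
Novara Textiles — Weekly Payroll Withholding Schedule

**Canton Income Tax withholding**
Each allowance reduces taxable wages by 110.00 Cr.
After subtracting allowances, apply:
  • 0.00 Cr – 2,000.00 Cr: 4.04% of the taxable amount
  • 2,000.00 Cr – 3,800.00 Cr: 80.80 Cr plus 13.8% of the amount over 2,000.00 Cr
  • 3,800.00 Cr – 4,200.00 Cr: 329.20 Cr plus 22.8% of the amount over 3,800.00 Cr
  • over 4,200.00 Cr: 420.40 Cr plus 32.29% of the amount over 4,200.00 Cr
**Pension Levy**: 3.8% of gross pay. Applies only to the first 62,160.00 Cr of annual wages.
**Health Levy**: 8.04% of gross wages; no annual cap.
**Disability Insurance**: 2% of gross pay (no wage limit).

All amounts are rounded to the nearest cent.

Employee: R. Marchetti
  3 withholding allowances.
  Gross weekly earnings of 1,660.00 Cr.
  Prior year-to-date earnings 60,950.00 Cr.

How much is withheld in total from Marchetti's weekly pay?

266.37 Cr

Canton Income Tax: taxable = 1,660.00 Cr − 3×110.00 Cr = 1,330.00 Cr
  4.04% × 1,330.00 Cr = 53.73 Cr
Pension Levy: cap 62,160.00 Cr − YTD 60,950.00 Cr = 1,210.00 Cr subject; 3.8% × 1,210.00 Cr = 45.98 Cr
Health Levy: 8.04% × 1,660.00 Cr = 133.46 Cr
Disability Insurance: 2% × 1,660.00 Cr = 33.20 Cr
Total: 53.73 Cr + 45.98 Cr + 133.46 Cr + 33.20 Cr = 266.37 Cr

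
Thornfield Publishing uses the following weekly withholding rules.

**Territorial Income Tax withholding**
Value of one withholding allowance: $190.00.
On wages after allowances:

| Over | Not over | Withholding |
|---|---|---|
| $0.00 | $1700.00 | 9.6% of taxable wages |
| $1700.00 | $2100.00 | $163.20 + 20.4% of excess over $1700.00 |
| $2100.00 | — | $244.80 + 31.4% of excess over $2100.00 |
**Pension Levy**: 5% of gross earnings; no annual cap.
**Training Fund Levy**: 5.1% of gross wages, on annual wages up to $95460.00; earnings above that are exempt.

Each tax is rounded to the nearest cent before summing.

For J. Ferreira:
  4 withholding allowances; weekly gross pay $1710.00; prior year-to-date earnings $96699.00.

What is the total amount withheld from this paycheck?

Territorial Income Tax: taxable = $1710.00 − 4×$190.00 = $950.00
  9.6% × $950.00 = $91.20
Pension Levy: 5% × $1710.00 = $85.50
Training Fund Levy: YTD $96699.00 ≥ cap $95460.00 → $0.00
Total: $91.20 + $85.50 + $0.00 = $176.70

$176.70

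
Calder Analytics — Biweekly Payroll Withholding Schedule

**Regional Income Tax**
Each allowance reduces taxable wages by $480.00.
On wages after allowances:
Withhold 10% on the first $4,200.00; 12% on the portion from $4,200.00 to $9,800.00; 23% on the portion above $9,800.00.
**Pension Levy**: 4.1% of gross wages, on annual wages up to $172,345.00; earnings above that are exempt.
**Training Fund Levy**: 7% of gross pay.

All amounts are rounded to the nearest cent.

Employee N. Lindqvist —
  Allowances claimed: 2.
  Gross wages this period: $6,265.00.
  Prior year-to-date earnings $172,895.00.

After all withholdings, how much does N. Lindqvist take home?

Regional Income Tax: taxable = $6,265.00 − 2×$480.00 = $5,305.00
  $420.00 + 12% × ($5,305.00 − $4,200.00) = $420.00 + 12% × $1,105.00 = $552.60
Pension Levy: YTD $172,895.00 ≥ cap $172,345.00 → $0.00
Training Fund Levy: 7% × $6,265.00 = $438.55
Total withheld: $552.60 + $0.00 + $438.55 = $991.15
Net pay: $6,265.00 − $991.15 = $5,273.85

$5,273.85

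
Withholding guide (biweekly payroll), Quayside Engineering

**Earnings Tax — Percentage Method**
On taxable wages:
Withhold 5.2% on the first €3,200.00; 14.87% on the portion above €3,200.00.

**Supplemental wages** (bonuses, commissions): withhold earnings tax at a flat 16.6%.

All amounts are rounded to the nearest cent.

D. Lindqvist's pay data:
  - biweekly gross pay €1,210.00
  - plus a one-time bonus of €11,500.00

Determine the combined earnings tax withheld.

€1,971.92

Earnings Tax: taxable = €1,210.00
  5.2% × €1,210.00 = €62.92
Supplemental (16.6% flat on bonus): 16.6% × €11,500.00 = €1,909.00
Total earnings tax: €62.92 + €1,909.00 = €1,971.92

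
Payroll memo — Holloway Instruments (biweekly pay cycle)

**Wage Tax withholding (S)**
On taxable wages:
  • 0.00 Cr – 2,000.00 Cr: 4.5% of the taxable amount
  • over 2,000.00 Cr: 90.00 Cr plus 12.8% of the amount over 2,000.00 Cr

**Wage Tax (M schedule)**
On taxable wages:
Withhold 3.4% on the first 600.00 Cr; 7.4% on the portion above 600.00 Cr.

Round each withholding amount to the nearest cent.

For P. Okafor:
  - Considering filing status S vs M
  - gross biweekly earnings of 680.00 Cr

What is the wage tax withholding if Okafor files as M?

26.32 Cr

Wage Tax (M): taxable = 680.00 Cr
  20.40 Cr + 7.4% × (680.00 Cr − 600.00 Cr) = 20.40 Cr + 7.4% × 80.00 Cr = 26.32 Cr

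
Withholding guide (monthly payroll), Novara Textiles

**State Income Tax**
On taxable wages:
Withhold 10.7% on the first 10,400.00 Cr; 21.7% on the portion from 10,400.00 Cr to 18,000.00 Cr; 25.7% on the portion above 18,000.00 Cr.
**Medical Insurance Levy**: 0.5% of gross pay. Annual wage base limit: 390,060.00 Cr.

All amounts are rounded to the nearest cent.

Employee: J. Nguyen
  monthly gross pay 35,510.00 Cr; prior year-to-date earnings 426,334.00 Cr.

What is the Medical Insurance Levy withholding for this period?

Medical Insurance Levy: YTD 426,334.00 Cr ≥ cap 390,060.00 Cr → 0.00 Cr

0.00 Cr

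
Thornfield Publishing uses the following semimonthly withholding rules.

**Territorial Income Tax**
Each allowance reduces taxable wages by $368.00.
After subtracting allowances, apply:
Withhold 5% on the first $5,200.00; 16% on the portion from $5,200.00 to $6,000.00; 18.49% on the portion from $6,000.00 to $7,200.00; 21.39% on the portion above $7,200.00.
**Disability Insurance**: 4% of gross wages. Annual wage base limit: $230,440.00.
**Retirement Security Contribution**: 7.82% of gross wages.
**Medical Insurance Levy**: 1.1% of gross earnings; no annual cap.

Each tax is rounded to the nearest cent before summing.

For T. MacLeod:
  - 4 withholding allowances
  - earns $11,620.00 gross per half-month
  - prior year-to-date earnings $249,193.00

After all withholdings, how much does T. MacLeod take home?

Territorial Income Tax: taxable = $11,620.00 − 4×$368.00 = $10,148.00
  $609.88 + 21.39% × ($10,148.00 − $7,200.00) = $609.88 + 21.39% × $2,948.00 = $1,240.46
Disability Insurance: YTD $249,193.00 ≥ cap $230,440.00 → $0.00
Retirement Security Contribution: 7.82% × $11,620.00 = $908.68
Medical Insurance Levy: 1.1% × $11,620.00 = $127.82
Total withheld: $1,240.46 + $0.00 + $908.68 + $127.82 = $2,276.96
Net pay: $11,620.00 − $2,276.96 = $9,343.04

$9,343.04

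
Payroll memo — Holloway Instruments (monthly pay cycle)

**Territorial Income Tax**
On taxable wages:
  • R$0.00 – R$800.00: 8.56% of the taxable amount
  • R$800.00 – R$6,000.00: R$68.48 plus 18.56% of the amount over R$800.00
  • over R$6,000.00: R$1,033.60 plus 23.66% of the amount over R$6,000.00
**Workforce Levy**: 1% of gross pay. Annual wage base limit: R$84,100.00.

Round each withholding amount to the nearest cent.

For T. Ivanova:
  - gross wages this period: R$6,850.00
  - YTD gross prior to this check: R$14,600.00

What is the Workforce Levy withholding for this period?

Workforce Levy: 1% × R$6,850.00 = R$68.50

R$68.50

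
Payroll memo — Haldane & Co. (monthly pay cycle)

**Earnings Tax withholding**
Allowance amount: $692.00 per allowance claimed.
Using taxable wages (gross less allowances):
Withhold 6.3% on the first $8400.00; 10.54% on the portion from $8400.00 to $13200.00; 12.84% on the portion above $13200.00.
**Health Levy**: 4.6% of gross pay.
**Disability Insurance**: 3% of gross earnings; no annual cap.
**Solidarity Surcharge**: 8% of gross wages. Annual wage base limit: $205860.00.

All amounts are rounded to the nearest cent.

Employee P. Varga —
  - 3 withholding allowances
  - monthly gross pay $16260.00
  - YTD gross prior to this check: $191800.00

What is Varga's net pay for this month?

$12737.97

Earnings Tax: taxable = $16260.00 − 3×$692.00 = $14184.00
  $1035.12 + 12.84% × ($14184.00 − $13200.00) = $1035.12 + 12.84% × $984.00 = $1161.47
Health Levy: 4.6% × $16260.00 = $747.96
Disability Insurance: 3% × $16260.00 = $487.80
Solidarity Surcharge: cap $205860.00 − YTD $191800.00 = $14060.00 subject; 8% × $14060.00 = $1124.80
Total withheld: $1161.47 + $747.96 + $487.80 + $1124.80 = $3522.03
Net pay: $16260.00 − $3522.03 = $12737.97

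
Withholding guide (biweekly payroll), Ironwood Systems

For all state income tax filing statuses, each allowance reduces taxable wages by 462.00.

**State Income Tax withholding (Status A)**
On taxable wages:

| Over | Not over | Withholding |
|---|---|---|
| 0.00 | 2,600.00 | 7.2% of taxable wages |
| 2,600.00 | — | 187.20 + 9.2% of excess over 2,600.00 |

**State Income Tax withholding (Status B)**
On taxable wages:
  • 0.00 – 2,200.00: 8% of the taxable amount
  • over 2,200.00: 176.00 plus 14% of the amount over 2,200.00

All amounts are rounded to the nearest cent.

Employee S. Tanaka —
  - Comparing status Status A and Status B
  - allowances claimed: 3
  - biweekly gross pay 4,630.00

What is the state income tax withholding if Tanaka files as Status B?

322.16

State Income Tax (Status B): taxable = 4,630.00 − 3×462.00 = 3,244.00
  176.00 + 14% × (3,244.00 − 2,200.00) = 176.00 + 14% × 1,044.00 = 322.16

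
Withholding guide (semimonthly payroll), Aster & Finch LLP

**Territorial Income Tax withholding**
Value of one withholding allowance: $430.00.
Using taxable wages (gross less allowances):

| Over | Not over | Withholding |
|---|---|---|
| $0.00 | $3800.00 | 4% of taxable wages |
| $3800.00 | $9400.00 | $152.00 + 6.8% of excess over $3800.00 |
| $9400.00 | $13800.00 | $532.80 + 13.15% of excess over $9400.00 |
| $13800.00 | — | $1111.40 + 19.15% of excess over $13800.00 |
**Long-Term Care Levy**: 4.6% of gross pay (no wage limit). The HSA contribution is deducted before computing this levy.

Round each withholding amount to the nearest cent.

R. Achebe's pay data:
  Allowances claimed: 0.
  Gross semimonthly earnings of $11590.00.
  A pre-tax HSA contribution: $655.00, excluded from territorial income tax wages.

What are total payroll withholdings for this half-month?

$1237.66

Territorial Income Tax: taxable = $11590.00 − $655.00 = $10935.00
  $532.80 + 13.15% × ($10935.00 − $9400.00) = $532.80 + 13.15% × $1535.00 = $734.65
Long-Term Care Levy: 4.6% × $10935.00 = $503.01
Total: $734.65 + $503.01 = $1237.66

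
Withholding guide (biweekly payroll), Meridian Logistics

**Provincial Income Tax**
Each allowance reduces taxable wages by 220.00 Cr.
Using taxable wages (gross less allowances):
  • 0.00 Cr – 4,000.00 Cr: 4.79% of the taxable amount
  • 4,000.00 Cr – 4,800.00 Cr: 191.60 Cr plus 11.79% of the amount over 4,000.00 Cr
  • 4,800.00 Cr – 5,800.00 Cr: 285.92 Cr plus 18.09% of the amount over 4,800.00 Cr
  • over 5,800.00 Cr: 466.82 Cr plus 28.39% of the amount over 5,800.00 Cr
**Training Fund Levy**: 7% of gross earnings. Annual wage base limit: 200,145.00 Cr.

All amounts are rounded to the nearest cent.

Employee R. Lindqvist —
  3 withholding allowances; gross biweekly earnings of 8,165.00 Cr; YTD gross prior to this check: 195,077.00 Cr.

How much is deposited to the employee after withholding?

Provincial Income Tax: taxable = 8,165.00 Cr − 3×220.00 Cr = 7,505.00 Cr
  466.82 Cr + 28.39% × (7,505.00 Cr − 5,800.00 Cr) = 466.82 Cr + 28.39% × 1,705.00 Cr = 950.87 Cr
Training Fund Levy: cap 200,145.00 Cr − YTD 195,077.00 Cr = 5,068.00 Cr subject; 7% × 5,068.00 Cr = 354.76 Cr
Total withheld: 950.87 Cr + 354.76 Cr = 1,305.63 Cr
Net pay: 8,165.00 Cr − 1,305.63 Cr = 6,859.37 Cr

6,859.37 Cr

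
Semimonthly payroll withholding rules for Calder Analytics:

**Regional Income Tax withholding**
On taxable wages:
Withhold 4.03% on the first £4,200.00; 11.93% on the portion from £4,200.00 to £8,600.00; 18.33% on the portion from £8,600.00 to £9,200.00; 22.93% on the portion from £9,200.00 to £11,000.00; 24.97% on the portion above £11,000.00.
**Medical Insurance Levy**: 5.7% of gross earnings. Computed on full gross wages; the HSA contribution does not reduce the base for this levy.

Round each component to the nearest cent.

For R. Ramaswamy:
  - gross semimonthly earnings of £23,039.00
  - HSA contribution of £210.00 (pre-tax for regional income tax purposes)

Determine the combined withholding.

Regional Income Tax: taxable = £23,039.00 − £210.00 = £22,829.00
  £1,216.90 + 24.97% × (£22,829.00 − £11,000.00) = £1,216.90 + 24.97% × £11,829.00 = £4,170.60
Medical Insurance Levy: 5.7% × £23,039.00 = £1,313.22
Total: £4,170.60 + £1,313.22 = £5,483.82

£5,483.82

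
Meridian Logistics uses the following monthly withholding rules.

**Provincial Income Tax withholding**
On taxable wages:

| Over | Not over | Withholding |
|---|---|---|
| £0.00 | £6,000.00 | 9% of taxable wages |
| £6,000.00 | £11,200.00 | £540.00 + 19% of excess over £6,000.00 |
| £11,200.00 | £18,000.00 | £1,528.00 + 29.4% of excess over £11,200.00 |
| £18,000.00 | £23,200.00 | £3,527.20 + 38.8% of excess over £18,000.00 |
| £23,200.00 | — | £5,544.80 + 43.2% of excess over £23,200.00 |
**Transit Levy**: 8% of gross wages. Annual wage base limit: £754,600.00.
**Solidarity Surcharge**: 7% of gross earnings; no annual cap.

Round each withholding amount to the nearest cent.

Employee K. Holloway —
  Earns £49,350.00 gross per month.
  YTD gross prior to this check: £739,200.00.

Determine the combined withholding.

Provincial Income Tax: taxable = £49,350.00
  £5,544.80 + 43.2% × (£49,350.00 − £23,200.00) = £5,544.80 + 43.2% × £26,150.00 = £16,841.60
Transit Levy: cap £754,600.00 − YTD £739,200.00 = £15,400.00 subject; 8% × £15,400.00 = £1,232.00
Solidarity Surcharge: 7% × £49,350.00 = £3,454.50
Total: £16,841.60 + £1,232.00 + £3,454.50 = £21,528.10

£21,528.10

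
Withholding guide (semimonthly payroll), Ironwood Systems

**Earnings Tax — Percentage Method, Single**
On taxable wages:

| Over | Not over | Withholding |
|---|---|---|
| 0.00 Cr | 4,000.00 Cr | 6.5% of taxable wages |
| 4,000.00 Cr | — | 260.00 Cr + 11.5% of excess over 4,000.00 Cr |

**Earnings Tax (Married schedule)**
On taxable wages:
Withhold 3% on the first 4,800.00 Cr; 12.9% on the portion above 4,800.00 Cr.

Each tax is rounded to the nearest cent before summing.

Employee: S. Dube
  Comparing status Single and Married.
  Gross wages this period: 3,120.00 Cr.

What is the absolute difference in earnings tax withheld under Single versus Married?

Earnings Tax (Single): taxable = 3,120.00 Cr
  6.5% × 3,120.00 Cr = 202.80 Cr
Earnings Tax (Married): taxable = 3,120.00 Cr
  3% × 3,120.00 Cr = 93.60 Cr
Difference: |202.80 Cr − 93.60 Cr| = 109.20 Cr (higher under Single)

109.20 Cr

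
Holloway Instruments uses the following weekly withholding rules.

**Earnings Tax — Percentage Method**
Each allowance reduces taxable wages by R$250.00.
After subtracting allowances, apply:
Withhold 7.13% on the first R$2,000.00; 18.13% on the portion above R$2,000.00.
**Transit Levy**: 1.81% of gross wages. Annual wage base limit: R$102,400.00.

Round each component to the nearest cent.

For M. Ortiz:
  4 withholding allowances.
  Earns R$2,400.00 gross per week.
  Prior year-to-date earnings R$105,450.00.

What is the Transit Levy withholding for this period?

Transit Levy: YTD R$105,450.00 ≥ cap R$102,400.00 → R$0.00

R$0.00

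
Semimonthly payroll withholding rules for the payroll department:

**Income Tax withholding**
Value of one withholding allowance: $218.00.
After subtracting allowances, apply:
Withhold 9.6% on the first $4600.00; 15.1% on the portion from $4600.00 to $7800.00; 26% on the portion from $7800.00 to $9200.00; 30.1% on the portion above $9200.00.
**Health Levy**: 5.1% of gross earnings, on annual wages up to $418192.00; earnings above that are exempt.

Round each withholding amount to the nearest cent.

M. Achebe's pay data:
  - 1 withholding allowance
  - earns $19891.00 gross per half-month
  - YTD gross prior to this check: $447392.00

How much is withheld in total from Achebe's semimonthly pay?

$4441.17

Income Tax: taxable = $19891.00 − 1×$218.00 = $19673.00
  $1288.80 + 30.1% × ($19673.00 − $9200.00) = $1288.80 + 30.1% × $10473.00 = $4441.17
Health Levy: YTD $447392.00 ≥ cap $418192.00 → $0.00
Total: $4441.17 + $0.00 = $4441.17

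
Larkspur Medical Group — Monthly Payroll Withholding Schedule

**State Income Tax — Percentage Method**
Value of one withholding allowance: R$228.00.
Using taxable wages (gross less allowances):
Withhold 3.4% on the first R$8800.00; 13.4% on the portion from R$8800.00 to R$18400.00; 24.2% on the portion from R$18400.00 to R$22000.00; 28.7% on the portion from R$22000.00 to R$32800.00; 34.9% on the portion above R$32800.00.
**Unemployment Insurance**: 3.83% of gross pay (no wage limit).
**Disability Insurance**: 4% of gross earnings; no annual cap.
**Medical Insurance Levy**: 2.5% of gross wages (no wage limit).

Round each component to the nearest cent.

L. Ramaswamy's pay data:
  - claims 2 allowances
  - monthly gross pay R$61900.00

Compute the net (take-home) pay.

State Income Tax: taxable = R$61900.00 − 2×R$228.00 = R$61444.00
  R$5556.40 + 34.9% × (R$61444.00 − R$32800.00) = R$5556.40 + 34.9% × R$28644.00 = R$15553.16
Unemployment Insurance: 3.83% × R$61900.00 = R$2370.77
Disability Insurance: 4% × R$61900.00 = R$2476.00
Medical Insurance Levy: 2.5% × R$61900.00 = R$1547.50
Total withheld: R$15553.16 + R$2370.77 + R$2476.00 + R$1547.50 = R$21947.43
Net pay: R$61900.00 − R$21947.43 = R$39952.57

R$39952.57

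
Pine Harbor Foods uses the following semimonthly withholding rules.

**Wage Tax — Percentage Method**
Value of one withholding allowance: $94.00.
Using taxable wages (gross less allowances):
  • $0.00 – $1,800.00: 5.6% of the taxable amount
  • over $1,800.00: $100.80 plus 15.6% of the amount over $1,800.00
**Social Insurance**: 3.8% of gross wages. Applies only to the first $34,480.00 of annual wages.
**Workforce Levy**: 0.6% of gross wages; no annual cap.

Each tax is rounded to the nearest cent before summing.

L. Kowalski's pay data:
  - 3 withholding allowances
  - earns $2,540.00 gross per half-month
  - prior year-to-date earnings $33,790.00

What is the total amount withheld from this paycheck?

Wage Tax: taxable = $2,540.00 − 3×$94.00 = $2,258.00
  $100.80 + 15.6% × ($2,258.00 − $1,800.00) = $100.80 + 15.6% × $458.00 = $172.25
Social Insurance: cap $34,480.00 − YTD $33,790.00 = $690.00 subject; 3.8% × $690.00 = $26.22
Workforce Levy: 0.6% × $2,540.00 = $15.24
Total: $172.25 + $26.22 + $15.24 = $213.71

$213.71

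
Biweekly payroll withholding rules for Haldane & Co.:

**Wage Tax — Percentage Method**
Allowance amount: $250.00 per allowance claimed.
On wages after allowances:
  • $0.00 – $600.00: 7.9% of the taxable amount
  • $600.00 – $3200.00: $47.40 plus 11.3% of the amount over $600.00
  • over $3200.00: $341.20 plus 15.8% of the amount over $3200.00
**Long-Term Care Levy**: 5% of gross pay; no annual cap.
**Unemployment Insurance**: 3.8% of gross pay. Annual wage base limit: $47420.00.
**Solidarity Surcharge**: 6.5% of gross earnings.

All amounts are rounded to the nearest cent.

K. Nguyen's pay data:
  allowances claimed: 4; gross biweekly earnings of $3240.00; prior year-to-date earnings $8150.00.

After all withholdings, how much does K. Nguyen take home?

$2511.56

Wage Tax: taxable = $3240.00 − 4×$250.00 = $2240.00
  $47.40 + 11.3% × ($2240.00 − $600.00) = $47.40 + 11.3% × $1640.00 = $232.72
Long-Term Care Levy: 5% × $3240.00 = $162.00
Unemployment Insurance: 3.8% × $3240.00 = $123.12
Solidarity Surcharge: 6.5% × $3240.00 = $210.60
Total withheld: $232.72 + $162.00 + $123.12 + $210.60 = $728.44
Net pay: $3240.00 − $728.44 = $2511.56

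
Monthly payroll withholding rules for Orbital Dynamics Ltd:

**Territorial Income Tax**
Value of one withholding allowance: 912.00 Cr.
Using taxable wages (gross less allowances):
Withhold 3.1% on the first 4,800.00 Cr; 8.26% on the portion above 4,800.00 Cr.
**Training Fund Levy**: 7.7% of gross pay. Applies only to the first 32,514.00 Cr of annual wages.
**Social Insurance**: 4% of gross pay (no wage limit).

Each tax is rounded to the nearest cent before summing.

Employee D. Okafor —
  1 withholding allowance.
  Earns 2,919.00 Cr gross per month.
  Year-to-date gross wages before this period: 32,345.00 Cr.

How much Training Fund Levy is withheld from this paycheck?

13.01 Cr

Training Fund Levy: cap 32,514.00 Cr − YTD 32,345.00 Cr = 169.00 Cr subject; 7.7% × 169.00 Cr = 13.01 Cr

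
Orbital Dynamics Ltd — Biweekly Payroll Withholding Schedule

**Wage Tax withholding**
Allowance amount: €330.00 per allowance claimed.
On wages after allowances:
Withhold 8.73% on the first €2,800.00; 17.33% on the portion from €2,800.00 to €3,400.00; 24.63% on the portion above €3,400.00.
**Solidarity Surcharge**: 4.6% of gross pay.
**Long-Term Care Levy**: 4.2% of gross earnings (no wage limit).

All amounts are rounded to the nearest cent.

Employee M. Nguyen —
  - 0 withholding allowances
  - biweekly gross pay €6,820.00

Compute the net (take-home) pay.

€5,029.07

Wage Tax: taxable = €6,820.00
  €348.42 + 24.63% × (€6,820.00 − €3,400.00) = €348.42 + 24.63% × €3,420.00 = €1,190.77
Solidarity Surcharge: 4.6% × €6,820.00 = €313.72
Long-Term Care Levy: 4.2% × €6,820.00 = €286.44
Total withheld: €1,190.77 + €313.72 + €286.44 = €1,790.93
Net pay: €6,820.00 − €1,790.93 = €5,029.07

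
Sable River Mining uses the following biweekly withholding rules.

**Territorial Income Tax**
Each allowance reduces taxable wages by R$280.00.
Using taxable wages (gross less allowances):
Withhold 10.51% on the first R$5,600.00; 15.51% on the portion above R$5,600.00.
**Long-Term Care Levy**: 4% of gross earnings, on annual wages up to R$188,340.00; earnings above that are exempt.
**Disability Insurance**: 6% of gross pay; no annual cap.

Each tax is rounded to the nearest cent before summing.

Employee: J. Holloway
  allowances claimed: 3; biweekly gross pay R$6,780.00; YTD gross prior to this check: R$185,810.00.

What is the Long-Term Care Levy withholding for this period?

Long-Term Care Levy: cap R$188,340.00 − YTD R$185,810.00 = R$2,530.00 subject; 4% × R$2,530.00 = R$101.20

R$101.20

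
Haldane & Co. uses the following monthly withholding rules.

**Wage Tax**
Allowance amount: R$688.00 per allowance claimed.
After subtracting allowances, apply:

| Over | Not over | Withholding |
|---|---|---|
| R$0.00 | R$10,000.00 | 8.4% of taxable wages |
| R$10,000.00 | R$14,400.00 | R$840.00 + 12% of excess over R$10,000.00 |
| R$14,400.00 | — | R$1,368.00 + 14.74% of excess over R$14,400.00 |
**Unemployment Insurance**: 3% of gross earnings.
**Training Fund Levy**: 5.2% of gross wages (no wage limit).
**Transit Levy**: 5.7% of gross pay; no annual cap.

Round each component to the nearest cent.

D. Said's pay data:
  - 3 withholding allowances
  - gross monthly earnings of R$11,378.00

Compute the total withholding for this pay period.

R$2,363.93

Wage Tax: taxable = R$11,378.00 − 3×R$688.00 = R$9,314.00
  8.4% × R$9,314.00 = R$782.38
Unemployment Insurance: 3% × R$11,378.00 = R$341.34
Training Fund Levy: 5.2% × R$11,378.00 = R$591.66
Transit Levy: 5.7% × R$11,378.00 = R$648.55
Total: R$782.38 + R$341.34 + R$591.66 + R$648.55 = R$2,363.93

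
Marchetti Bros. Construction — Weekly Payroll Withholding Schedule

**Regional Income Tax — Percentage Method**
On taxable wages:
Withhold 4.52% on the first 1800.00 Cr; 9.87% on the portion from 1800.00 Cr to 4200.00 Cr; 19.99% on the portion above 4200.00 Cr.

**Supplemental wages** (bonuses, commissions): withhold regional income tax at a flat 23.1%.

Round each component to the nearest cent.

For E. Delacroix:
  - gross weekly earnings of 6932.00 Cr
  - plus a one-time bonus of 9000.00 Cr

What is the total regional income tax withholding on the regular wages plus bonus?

Regional Income Tax: taxable = 6932.00 Cr
  318.24 Cr + 19.99% × (6932.00 Cr − 4200.00 Cr) = 318.24 Cr + 19.99% × 2732.00 Cr = 864.37 Cr
Supplemental (23.1% flat on bonus): 23.1% × 9000.00 Cr = 2079.00 Cr
Total regional income tax: 864.37 Cr + 2079.00 Cr = 2943.37 Cr

2943.37 Cr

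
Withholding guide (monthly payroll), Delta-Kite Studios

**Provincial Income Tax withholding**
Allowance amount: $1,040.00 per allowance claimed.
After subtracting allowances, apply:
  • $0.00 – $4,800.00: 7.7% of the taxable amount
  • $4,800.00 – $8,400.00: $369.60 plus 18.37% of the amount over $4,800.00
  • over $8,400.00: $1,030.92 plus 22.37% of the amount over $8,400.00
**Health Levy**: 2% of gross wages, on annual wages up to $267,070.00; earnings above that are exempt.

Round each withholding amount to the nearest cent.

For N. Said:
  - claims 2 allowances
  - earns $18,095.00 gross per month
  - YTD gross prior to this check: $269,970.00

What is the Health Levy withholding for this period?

$0.00

Health Levy: YTD $269,970.00 ≥ cap $267,070.00 → $0.00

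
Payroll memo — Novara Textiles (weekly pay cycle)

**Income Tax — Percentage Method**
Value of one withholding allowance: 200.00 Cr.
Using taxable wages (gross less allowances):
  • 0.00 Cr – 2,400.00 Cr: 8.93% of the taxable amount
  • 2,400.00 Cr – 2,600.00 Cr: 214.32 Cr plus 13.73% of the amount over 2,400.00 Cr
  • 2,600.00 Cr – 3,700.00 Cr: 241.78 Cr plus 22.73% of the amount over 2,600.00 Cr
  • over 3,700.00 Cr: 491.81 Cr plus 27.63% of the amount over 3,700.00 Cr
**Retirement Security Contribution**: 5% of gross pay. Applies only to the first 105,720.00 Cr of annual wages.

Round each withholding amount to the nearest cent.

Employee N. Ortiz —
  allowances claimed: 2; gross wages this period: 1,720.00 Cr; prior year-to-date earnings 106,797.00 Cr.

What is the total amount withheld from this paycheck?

117.88 Cr

Income Tax: taxable = 1,720.00 Cr − 2×200.00 Cr = 1,320.00 Cr
  8.93% × 1,320.00 Cr = 117.88 Cr
Retirement Security Contribution: YTD 106,797.00 Cr ≥ cap 105,720.00 Cr → 0.00 Cr
Total: 117.88 Cr + 0.00 Cr = 117.88 Cr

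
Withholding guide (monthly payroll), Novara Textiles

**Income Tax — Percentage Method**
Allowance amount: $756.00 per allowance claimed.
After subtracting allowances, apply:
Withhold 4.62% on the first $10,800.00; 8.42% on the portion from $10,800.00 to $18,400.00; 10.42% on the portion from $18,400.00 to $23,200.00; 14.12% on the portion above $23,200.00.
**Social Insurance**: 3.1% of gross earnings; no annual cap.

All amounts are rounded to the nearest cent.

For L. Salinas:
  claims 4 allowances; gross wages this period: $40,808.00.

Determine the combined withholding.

$4,963.35

Income Tax: taxable = $40,808.00 − 4×$756.00 = $37,784.00
  $1,639.04 + 14.12% × ($37,784.00 − $23,200.00) = $1,639.04 + 14.12% × $14,584.00 = $3,698.30
Social Insurance: 3.1% × $40,808.00 = $1,265.05
Total: $3,698.30 + $1,265.05 = $4,963.35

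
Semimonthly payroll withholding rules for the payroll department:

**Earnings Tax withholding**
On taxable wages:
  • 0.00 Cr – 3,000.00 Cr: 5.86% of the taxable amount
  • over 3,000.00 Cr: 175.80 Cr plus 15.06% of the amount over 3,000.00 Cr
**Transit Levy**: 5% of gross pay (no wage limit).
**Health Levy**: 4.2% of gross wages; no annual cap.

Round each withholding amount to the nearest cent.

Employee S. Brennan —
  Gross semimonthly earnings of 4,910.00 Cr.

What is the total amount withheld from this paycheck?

915.17 Cr

Earnings Tax: taxable = 4,910.00 Cr
  175.80 Cr + 15.06% × (4,910.00 Cr − 3,000.00 Cr) = 175.80 Cr + 15.06% × 1,910.00 Cr = 463.45 Cr
Transit Levy: 5% × 4,910.00 Cr = 245.50 Cr
Health Levy: 4.2% × 4,910.00 Cr = 206.22 Cr
Total: 463.45 Cr + 245.50 Cr + 206.22 Cr = 915.17 Cr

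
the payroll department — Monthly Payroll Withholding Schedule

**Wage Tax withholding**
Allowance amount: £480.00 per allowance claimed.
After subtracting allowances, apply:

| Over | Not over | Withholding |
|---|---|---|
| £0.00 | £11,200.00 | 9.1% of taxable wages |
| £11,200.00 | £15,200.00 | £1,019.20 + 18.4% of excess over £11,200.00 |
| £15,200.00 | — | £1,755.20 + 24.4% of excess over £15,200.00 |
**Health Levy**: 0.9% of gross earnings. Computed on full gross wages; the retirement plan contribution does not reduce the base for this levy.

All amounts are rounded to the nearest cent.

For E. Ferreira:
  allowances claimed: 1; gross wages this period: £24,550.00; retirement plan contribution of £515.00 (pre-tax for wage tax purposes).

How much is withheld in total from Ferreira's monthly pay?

Wage Tax: taxable = £24,550.00 − £515.00 − 1×£480.00 = £23,555.00
  £1,755.20 + 24.4% × (£23,555.00 − £15,200.00) = £1,755.20 + 24.4% × £8,355.00 = £3,793.82
Health Levy: 0.9% × £24,550.00 = £220.95
Total: £3,793.82 + £220.95 = £4,014.77

£4,014.77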